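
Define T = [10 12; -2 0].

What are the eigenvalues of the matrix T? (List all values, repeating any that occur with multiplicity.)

det(T - rI) = (10 - r)(0 - r) - (12)·(-2) = r^2 - 10r + 24.
This factors as (r - 4)·(r - 6) = 0.
Eigenvalues: 4, 6.

4, 6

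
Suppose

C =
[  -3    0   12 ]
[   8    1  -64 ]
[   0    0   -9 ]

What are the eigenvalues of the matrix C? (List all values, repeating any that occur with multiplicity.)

Set up det(λI - C) = 0.
Expanding along the first row, p(λ) = λ^3 + 11λ^2 + 15λ - 27.
Since p(-9) = 0, λ = -9 is a root.
Factor out (λ + 9): p(λ) = (λ + 9)·(λ^2 + 2λ - 3).
The quadratic factors as (λ + 3)·(λ - 1).
Eigenvalues: -9, -3, 1.

-9, -3, 1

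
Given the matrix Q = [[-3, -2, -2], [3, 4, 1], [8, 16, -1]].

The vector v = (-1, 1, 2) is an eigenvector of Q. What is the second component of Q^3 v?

27

First find the eigenvalue: Qv = (-3, 3, 6) = 3·(-1, 1, 2), so λ = 3.
Then Q^3 v = λ^3·v = 3^3·(-1, 1, 2) = 27·(-1, 1, 2) = (-27, 27, 54).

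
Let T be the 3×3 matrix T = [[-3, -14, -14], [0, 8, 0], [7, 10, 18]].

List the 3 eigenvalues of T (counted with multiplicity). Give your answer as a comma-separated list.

4, 8, 11

Compute the characteristic polynomial p(t) = det(tI - T).
Cofactor expansion gives p(t) = t^3 - 23t^2 + 164t - 352.
Rational-root test: t = 4 gives p(4) = 0.
Factor out (t - 4): p(t) = (t - 4)·(t^2 - 19t + 88).
The quadratic factors as (t - 8)·(t - 11).
Eigenvalues: 4, 8, 11.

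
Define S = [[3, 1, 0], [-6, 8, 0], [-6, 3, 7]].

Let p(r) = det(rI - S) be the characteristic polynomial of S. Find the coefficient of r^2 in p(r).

-18

The coefficient of r^2 of det(rI - S) is −trace(S).
trace(S) = (3) + (8) + (7) = 18, so the coefficient is -18.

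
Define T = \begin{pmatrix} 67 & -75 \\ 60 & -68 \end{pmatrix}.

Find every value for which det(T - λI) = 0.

det(T - sI) = (67 - s)(-68 - s) - (-75)·(60) = s^2 + s - 56.
This factors as (s + 8)·(s - 7) = 0.
Eigenvalues: -8, 7.

-8, 7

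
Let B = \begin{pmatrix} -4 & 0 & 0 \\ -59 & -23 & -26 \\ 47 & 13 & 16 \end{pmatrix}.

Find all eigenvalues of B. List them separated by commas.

The characteristic polynomial is p(λ) = det(λI - B).
Cofactor expansion gives p(λ) = λ^3 + 11λ^2 - 2λ - 120.
Since p(-4) = 0, λ = -4 is a root.
Factor out (λ + 4): p(λ) = (λ + 4)·(λ^2 + 7λ - 30).
The quadratic factors as (λ + 10)·(λ - 3).
Eigenvalues: -10, -4, 3.

-10, -4, 3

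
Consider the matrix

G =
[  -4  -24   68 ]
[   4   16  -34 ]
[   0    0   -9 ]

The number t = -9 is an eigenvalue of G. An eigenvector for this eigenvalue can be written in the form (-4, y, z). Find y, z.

We need (G + 9I)v = 0.
G + 9I = [[5, -24, 68], [4, 25, -34], [0, 0, 0]].
Row 1: (5)·-4 + (-24)·y + (68)·z = 0
Row 2: (4)·-4 + (25)·y + (-34)·z = 0
Row 3: (0)·-4 + (0)·y + (0)·z = 0
Solving gives y = 2, z = 1.
Check: G·(-4, 2, 1) = (36, -18, -9) = -9·(-4, 2, 1).

2, 1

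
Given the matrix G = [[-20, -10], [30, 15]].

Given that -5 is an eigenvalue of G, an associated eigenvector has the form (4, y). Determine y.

We need (G + 5I)v = 0.
G + 5I = [[-15, -10], [30, 20]].
Row 1: (-15)·4 + (-10)·y = 0
Row 2: (30)·4 + (20)·y = 0
Solving gives y = -6.
Check: G·(4, -6) = (-20, 30) = -5·(4, -6).

-6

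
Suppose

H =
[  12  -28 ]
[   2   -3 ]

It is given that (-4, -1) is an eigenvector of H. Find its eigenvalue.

5

Compute Hv: H·(-4, -1) = (-20, -5).
Since Hv = λv, compare component 1: -20 = λ·-4, so λ = 5.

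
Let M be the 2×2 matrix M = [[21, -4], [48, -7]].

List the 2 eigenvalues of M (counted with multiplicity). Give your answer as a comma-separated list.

det(M - λI) = (21 - λ)(-7 - λ) - (-4)·(48) = λ^2 - 14λ + 45.
This factors as (λ - 5)·(λ - 9) = 0.
Eigenvalues: 5, 9.

5, 9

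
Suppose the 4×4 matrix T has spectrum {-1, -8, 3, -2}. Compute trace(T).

trace(T) is the sum of the eigenvalues: (-1) + (-8) + (3) + (-2) = -8.

-8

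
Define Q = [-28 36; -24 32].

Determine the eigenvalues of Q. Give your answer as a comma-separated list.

-4, 8

det(Q - lambda·I) = (-28 - lambda)(32 - lambda) - (36)·(-24) = lambda^2 - 4·lambda - 32.
This factors as (lambda + 4)·(lambda - 8) = 0.
Eigenvalues: -4, 8.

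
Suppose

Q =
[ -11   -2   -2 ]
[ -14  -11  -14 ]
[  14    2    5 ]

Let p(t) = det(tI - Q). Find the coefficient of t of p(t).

39

p(t) = t^3 + 17t^2 + 39t - 297.
The coefficient of t is 39.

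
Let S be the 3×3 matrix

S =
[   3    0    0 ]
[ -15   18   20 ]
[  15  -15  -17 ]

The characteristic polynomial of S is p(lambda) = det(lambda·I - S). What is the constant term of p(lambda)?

18

p(lambda) = lambda^3 - 4·lambda^2 - 3·lambda + 18.
The constant term is 18.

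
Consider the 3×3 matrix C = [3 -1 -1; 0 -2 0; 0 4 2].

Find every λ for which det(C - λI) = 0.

-2, 2, 3

Set up det(λI - C) = 0.
Expanding along the first row, p(λ) = λ^3 - 3λ^2 - 4λ + 12.
Since p(-2) = 0, λ = -2 is a root.
Factor out (λ + 2): p(λ) = (λ + 2)·(λ^2 - 5λ + 6).
The quadratic factors as (λ - 2)·(λ - 3).
Eigenvalues: -2, 2, 3.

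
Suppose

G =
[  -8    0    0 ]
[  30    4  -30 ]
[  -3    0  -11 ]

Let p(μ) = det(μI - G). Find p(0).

-352

p(0) = det(0·I − G) = det(−G) = (−1)^3·det(G).
det(G) = 352, so p(0) = -352.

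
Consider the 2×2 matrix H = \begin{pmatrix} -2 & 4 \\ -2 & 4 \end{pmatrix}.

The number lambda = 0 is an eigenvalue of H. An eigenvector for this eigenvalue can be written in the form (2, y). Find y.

We need (H)v = 0.
H = [[-2, 4], [-2, 4]].
Row 1: (-2)·2 + (4)·y = 0
Row 2: (-2)·2 + (4)·y = 0
Solving gives y = 1.
Check: H·(2, 1) = (0, 0) = 0·(2, 1).

1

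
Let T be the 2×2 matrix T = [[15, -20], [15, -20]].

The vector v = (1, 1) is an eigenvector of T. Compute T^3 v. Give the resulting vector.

First find the eigenvalue: Tv = (-5, -5) = -5·(1, 1), so λ = -5.
Then T^3 v = λ^3·v = (-5)^3·(1, 1) = -125·(1, 1) = (-125, -125).

(-125, -125)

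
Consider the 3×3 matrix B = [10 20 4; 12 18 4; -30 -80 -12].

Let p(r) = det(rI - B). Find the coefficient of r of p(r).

44

p(r) = r^3 - 16r^2 + 44r + 160.
The coefficient of r is 44.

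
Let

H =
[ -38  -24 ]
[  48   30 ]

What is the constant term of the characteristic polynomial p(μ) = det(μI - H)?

12

p(0) = det(0·I − H) = det(−H) = (−1)^2·det(H).
det(H) = 12, so p(0) = 12.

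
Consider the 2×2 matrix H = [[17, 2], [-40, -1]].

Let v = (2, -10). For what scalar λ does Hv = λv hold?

Compute Hv: H·(2, -10) = (14, -70).
Since Hv = λv, compare component 1: 14 = λ·2, so λ = 7.

7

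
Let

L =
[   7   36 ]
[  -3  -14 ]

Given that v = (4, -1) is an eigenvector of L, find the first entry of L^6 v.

First find the eigenvalue: Lv = (-8, 2) = -2·(4, -1), so λ = -2.
Then L^6 v = λ^6·v = (-2)^6·(4, -1) = 64·(4, -1) = (256, -64).

256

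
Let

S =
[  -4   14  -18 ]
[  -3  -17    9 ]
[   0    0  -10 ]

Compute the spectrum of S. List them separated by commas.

Compute the characteristic polynomial p(λ) = det(λI - S).
Expanding the 3×3 determinant: p(λ) = λ^3 + 31λ^2 + 320λ + 1100.
Try λ = -10: p(-10) = 0, so -10 is a root.
Dividing by (λ + 10) leaves λ^2 + 21λ + 110.
The quadratic factors as (λ + 11)·(λ + 10).
Eigenvalues: -11, -10, -10.

-11, -10, -10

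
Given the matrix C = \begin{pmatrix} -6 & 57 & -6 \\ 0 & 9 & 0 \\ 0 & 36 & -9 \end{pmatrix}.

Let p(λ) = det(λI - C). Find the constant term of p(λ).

-486

p(λ) = λ^3 + 6λ^2 - 81λ - 486.
The constant term is -486.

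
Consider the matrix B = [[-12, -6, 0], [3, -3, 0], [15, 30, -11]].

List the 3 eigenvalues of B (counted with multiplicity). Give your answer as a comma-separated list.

-11, -9, -6

Compute the characteristic polynomial p(r) = det(rI - B).
Expanding the 3×3 determinant: p(r) = r^3 + 26r^2 + 219r + 594.
Since p(-6) = 0, r = -6 is a root.
Factor out (r + 6): p(r) = (r + 6)·(r^2 + 20r + 99).
The quadratic factors as (r + 11)·(r + 9).
Eigenvalues: -11, -9, -6.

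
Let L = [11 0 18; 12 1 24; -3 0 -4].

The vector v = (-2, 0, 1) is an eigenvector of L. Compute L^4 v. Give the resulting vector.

First find the eigenvalue: Lv = (-4, 0, 2) = 2·(-2, 0, 1), so λ = 2.
Then L^4 v = λ^4·v = 2^4·(-2, 0, 1) = 16·(-2, 0, 1) = (-32, 0, 16).

(-32, 0, 16)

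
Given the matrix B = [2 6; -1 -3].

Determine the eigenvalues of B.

det(B - λI) = (2 - λ)(-3 - λ) - (6)·(-1) = λ^2 + λ.
This factors as (λ + 1)·λ = 0.
Eigenvalues: -1, 0.

-1, 0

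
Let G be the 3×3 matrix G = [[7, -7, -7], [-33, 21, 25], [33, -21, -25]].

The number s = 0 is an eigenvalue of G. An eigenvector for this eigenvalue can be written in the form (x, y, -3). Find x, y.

-1, 2

We need (G)v = 0.
G = [[7, -7, -7], [-33, 21, 25], [33, -21, -25]].
Row 1: (7)·x + (-7)·y + (-7)·-3 = 0
Row 2: (-33)·x + (21)·y + (25)·-3 = 0
Row 3: (33)·x + (-21)·y + (-25)·-3 = 0
Solving gives x = -1, y = 2.
Check: G·(-1, 2, -3) = (0, 0, 0) = 0·(-1, 2, -3).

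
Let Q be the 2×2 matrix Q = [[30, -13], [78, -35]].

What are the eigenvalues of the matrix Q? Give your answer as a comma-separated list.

-9, 4

det(Q - lambda·I) = (30 - lambda)(-35 - lambda) - (-13)·(78) = lambda^2 + 5·lambda - 36.
This factors as (lambda + 9)·(lambda - 4) = 0.
Eigenvalues: -9, 4.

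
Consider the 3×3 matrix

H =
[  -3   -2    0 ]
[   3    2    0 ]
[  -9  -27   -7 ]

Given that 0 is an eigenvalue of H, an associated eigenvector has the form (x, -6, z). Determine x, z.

4, 18

We need (H)v = 0.
H = [[-3, -2, 0], [3, 2, 0], [-9, -27, -7]].
Row 1: (-3)·x + (-2)·-6 + (0)·z = 0
Row 2: (3)·x + (2)·-6 + (0)·z = 0
Row 3: (-9)·x + (-27)·-6 + (-7)·z = 0
Solving gives x = 4, z = 18.
Check: H·(4, -6, 18) = (0, 0, 0) = 0·(4, -6, 18).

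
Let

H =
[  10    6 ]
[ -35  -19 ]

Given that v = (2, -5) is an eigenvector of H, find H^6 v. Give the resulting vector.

First find the eigenvalue: Hv = (-10, 25) = -5·(2, -5), so λ = -5.
Then H^6 v = λ^6·v = (-5)^6·(2, -5) = 15625·(2, -5) = (31250, -78125).

(31250, -78125)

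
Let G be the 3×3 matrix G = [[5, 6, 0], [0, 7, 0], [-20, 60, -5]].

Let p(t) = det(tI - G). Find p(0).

p(0) = det(0·I − G) = det(−G) = (−1)^3·det(G).
det(G) = -175, so p(0) = 175.

175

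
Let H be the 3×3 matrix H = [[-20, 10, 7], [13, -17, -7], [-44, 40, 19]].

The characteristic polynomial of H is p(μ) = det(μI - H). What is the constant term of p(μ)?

126

p(μ) = μ^3 + 18μ^2 + 95μ + 126.
The constant term is 126.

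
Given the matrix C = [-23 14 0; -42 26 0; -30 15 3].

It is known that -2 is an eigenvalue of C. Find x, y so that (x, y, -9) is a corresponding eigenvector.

-6, -9

We need (C + 2I)v = 0.
C + 2I = [[-21, 14, 0], [-42, 28, 0], [-30, 15, 5]].
Row 1: (-21)·x + (14)·y + (0)·-9 = 0
Row 2: (-42)·x + (28)·y + (0)·-9 = 0
Row 3: (-30)·x + (15)·y + (5)·-9 = 0
Solving gives x = -6, y = -9.
Check: C·(-6, -9, -9) = (12, 18, 18) = -2·(-6, -9, -9).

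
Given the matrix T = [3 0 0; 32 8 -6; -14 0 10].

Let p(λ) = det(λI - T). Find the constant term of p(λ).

-240

p(λ) = λ^3 - 21λ^2 + 134λ - 240.
The constant term is -240.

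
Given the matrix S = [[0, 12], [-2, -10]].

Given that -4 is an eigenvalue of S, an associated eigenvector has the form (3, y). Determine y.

-1

We need (S + 4I)v = 0.
S + 4I = [[4, 12], [-2, -6]].
Row 1: (4)·3 + (12)·y = 0
Row 2: (-2)·3 + (-6)·y = 0
Solving gives y = -1.
Check: S·(3, -1) = (-12, 4) = -4·(3, -1).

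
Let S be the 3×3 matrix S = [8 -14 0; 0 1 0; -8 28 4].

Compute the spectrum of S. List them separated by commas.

Compute the characteristic polynomial p(t) = det(tI - S).
Expanding the 3×3 determinant: p(t) = t^3 - 13t^2 + 44t - 32.
Try t = 1: p(1) = 0, so 1 is a root.
Factor out (t - 1): p(t) = (t - 1)·(t^2 - 12t + 32).
The quadratic factors as (t - 4)·(t - 8).
Eigenvalues: 1, 4, 8.

1, 4, 8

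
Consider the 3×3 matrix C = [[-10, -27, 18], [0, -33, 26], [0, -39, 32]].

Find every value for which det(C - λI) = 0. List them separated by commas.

-10, -7, 6

Compute the characteristic polynomial p(s) = det(sI - C).
Expanding the 3×3 determinant: p(s) = s^3 + 11s^2 - 32s - 420.
Since p(-7) = 0, s = -7 is a root.
Dividing by (s + 7) leaves s^2 + 4s - 60.
The quadratic factors as (s + 10)·(s - 6).
Eigenvalues: -10, -7, 6.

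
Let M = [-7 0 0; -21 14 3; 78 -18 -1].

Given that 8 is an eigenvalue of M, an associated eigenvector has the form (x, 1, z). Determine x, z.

0, -2

We need (M - 8I)v = 0.
M - 8I = [[-15, 0, 0], [-21, 6, 3], [78, -18, -9]].
Row 1: (-15)·x + (0)·1 + (0)·z = 0
Row 2: (-21)·x + (6)·1 + (3)·z = 0
Row 3: (78)·x + (-18)·1 + (-9)·z = 0
Solving gives x = 0, z = -2.
Check: M·(0, 1, -2) = (0, 8, -16) = 8·(0, 1, -2).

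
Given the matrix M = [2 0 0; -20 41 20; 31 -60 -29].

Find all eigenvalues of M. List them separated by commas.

1, 2, 11

Set up det(λI - M) = 0.
Cofactor expansion gives p(λ) = λ^3 - 14λ^2 + 35λ - 22.
Try λ = 1: p(1) = 0, so 1 is a root.
Factor out (λ - 1): p(λ) = (λ - 1)·(λ^2 - 13λ + 22).
The quadratic factors as (λ - 2)·(λ - 11).
Eigenvalues: 1, 2, 11.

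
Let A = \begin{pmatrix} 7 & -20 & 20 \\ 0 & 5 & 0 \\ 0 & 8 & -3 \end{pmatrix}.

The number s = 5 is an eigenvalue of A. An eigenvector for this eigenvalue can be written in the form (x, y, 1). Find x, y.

0, 1

We need (A - 5I)v = 0.
A - 5I = [[2, -20, 20], [0, 0, 0], [0, 8, -8]].
Row 1: (2)·x + (-20)·y + (20)·1 = 0
Row 2: (0)·x + (0)·y + (0)·1 = 0
Row 3: (0)·x + (8)·y + (-8)·1 = 0
Solving gives x = 0, y = 1.
Check: A·(0, 1, 1) = (0, 5, 5) = 5·(0, 1, 1).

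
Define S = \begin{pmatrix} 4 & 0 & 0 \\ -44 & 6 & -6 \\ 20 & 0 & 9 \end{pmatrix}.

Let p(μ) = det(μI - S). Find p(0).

-216

p(0) = det(0·I − S) = det(−S) = (−1)^3·det(S).
det(S) = 216, so p(0) = -216.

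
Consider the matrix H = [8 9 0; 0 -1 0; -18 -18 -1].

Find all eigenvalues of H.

-1, -1, 8

Compute the characteristic polynomial p(r) = det(rI - H).
Expanding along the first row, p(r) = r^3 - 6r^2 - 15r - 8.
Rational-root test: r = -1 gives p(-1) = 0.
Dividing by (r + 1) leaves r^2 - 7r - 8.
The quadratic factors as (r + 1)·(r - 8).
Eigenvalues: -1, -1, 8.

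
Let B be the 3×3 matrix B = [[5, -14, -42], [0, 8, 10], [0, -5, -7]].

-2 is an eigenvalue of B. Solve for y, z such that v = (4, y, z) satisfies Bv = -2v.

-1, 1

We need (B + 2I)v = 0.
B + 2I = [[7, -14, -42], [0, 10, 10], [0, -5, -5]].
Row 1: (7)·4 + (-14)·y + (-42)·z = 0
Row 2: (0)·4 + (10)·y + (10)·z = 0
Row 3: (0)·4 + (-5)·y + (-5)·z = 0
Solving gives y = -1, z = 1.
Check: B·(4, -1, 1) = (-8, 2, -2) = -2·(4, -1, 1).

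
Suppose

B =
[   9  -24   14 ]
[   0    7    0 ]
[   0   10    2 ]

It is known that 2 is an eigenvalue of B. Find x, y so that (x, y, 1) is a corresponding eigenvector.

We need (B - 2I)v = 0.
B - 2I = [[7, -24, 14], [0, 5, 0], [0, 10, 0]].
Row 1: (7)·x + (-24)·y + (14)·1 = 0
Row 2: (0)·x + (5)·y + (0)·1 = 0
Row 3: (0)·x + (10)·y + (0)·1 = 0
Solving gives x = -2, y = 0.
Check: B·(-2, 0, 1) = (-4, 0, 2) = 2·(-2, 0, 1).

-2, 0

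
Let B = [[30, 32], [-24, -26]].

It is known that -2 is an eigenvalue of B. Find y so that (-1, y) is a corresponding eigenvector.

1

We need (B + 2I)v = 0.
B + 2I = [[32, 32], [-24, -24]].
Row 1: (32)·-1 + (32)·y = 0
Row 2: (-24)·-1 + (-24)·y = 0
Solving gives y = 1.
Check: B·(-1, 1) = (2, -2) = -2·(-1, 1).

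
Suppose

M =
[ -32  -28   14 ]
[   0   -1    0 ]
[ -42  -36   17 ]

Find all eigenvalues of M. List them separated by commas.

-11, -4, -1

The characteristic polynomial is p(λ) = det(λI - M).
Expanding the 3×3 determinant: p(λ) = λ^3 + 16λ^2 + 59λ + 44.
Since p(-1) = 0, λ = -1 is a root.
Factor out (λ + 1): p(λ) = (λ + 1)·(λ^2 + 15λ + 44).
The quadratic factors as (λ + 11)·(λ + 4).
Eigenvalues: -11, -4, -1.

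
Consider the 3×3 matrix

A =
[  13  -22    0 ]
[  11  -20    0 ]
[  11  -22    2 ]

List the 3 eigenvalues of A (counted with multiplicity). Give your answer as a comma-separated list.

-9, 2, 2

Set up det(μI - A) = 0.
Cofactor expansion gives p(μ) = μ^3 + 5μ^2 - 32μ + 36.
Rational-root test: μ = 2 gives p(2) = 0.
Factor out (μ - 2): p(μ) = (μ - 2)·(μ^2 + 7μ - 18).
The quadratic factors as (μ + 9)·(μ - 2).
Eigenvalues: -9, 2, 2.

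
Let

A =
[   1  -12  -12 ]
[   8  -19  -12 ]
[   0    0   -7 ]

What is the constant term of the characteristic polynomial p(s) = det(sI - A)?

p(0) = det(0·I − A) = det(−A) = (−1)^3·det(A).
det(A) = -539, so p(0) = 539.

539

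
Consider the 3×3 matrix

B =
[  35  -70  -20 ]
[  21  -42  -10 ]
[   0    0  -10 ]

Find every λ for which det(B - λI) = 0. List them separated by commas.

-10, -7, 0

The characteristic polynomial is p(μ) = det(μI - B).
Expanding along the first row, p(μ) = μ^3 + 17μ^2 + 70μ.
Rational-root test: μ = -7 gives p(-7) = 0.
Dividing by (μ + 7) leaves μ^2 + 10μ.
The quadratic factors as (μ + 10)·μ.
Eigenvalues: -10, -7, 0.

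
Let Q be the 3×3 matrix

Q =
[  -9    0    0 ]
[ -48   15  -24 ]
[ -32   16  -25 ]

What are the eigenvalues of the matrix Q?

Set up det(rI - Q) = 0.
Cofactor expansion gives p(r) = r^3 + 19r^2 + 99r + 81.
Since p(-9) = 0, r = -9 is a root.
Dividing by (r + 9) leaves r^2 + 10r + 9.
The quadratic factors as (r + 9)·(r + 1).
Eigenvalues: -9, -9, -1.

-9, -9, -1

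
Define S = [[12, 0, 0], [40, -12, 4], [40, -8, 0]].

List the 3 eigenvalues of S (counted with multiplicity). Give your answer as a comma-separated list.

-8, -4, 12

Compute the characteristic polynomial p(t) = det(tI - S).
Cofactor expansion gives p(t) = t^3 - 112t - 384.
Try t = -4: p(-4) = 0, so -4 is a root.
Factor out (t + 4): p(t) = (t + 4)·(t^2 - 4t - 96).
The quadratic factors as (t + 8)·(t - 12).
Eigenvalues: -8, -4, 12.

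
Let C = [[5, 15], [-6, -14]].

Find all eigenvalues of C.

det(C - μI) = (5 - μ)(-14 - μ) - (15)·(-6) = μ^2 + 9μ + 20.
This factors as (μ + 5)·(μ + 4) = 0.
Eigenvalues: -5, -4.

-5, -4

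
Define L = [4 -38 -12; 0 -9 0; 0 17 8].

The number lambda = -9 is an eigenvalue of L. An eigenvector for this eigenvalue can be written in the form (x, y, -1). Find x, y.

We need (L + 9I)v = 0.
L + 9I = [[13, -38, -12], [0, 0, 0], [0, 17, 17]].
Row 1: (13)·x + (-38)·y + (-12)·-1 = 0
Row 2: (0)·x + (0)·y + (0)·-1 = 0
Row 3: (0)·x + (17)·y + (17)·-1 = 0
Solving gives x = 2, y = 1.
Check: L·(2, 1, -1) = (-18, -9, 9) = -9·(2, 1, -1).

2, 1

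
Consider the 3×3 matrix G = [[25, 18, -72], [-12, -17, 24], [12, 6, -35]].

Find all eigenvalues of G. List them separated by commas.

Set up det(tI - G) = 0.
Expanding the 3×3 determinant: p(t) = t^3 + 27t^2 + 231t + 605.
Since p(-5) = 0, t = -5 is a root.
Dividing by (t + 5) leaves t^2 + 22t + 121.
The quadratic factor is (t + 11)^2.
Eigenvalues: -11, -11, -5.

-11, -11, -5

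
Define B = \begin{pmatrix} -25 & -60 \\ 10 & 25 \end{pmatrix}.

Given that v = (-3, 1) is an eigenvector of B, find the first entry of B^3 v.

First find the eigenvalue: Bv = (15, -5) = -5·(-3, 1), so λ = -5.
Then B^3 v = λ^3·v = (-5)^3·(-3, 1) = -125·(-3, 1) = (375, -125).

375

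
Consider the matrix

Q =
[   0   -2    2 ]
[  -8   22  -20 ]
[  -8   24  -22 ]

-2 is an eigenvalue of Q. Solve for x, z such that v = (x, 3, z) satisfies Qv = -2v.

We need (Q + 2I)v = 0.
Q + 2I = [[2, -2, 2], [-8, 24, -20], [-8, 24, -20]].
Row 1: (2)·x + (-2)·3 + (2)·z = 0
Row 2: (-8)·x + (24)·3 + (-20)·z = 0
Row 3: (-8)·x + (24)·3 + (-20)·z = 0
Solving gives x = -1, z = 4.
Check: Q·(-1, 3, 4) = (2, -6, -8) = -2·(-1, 3, 4).

-1, 4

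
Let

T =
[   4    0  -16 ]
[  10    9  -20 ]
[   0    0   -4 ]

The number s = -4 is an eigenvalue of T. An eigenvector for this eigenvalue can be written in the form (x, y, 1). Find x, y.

We need (T + 4I)v = 0.
T + 4I = [[8, 0, -16], [10, 13, -20], [0, 0, 0]].
Row 1: (8)·x + (0)·y + (-16)·1 = 0
Row 2: (10)·x + (13)·y + (-20)·1 = 0
Row 3: (0)·x + (0)·y + (0)·1 = 0
Solving gives x = 2, y = 0.
Check: T·(2, 0, 1) = (-8, 0, -4) = -4·(2, 0, 1).

2, 0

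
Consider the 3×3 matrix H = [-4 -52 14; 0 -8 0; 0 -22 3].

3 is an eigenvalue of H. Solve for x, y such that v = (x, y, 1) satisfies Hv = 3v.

2, 0

We need (H - 3I)v = 0.
H - 3I = [[-7, -52, 14], [0, -11, 0], [0, -22, 0]].
Row 1: (-7)·x + (-52)·y + (14)·1 = 0
Row 2: (0)·x + (-11)·y + (0)·1 = 0
Row 3: (0)·x + (-22)·y + (0)·1 = 0
Solving gives x = 2, y = 0.
Check: H·(2, 0, 1) = (6, 0, 3) = 3·(2, 0, 1).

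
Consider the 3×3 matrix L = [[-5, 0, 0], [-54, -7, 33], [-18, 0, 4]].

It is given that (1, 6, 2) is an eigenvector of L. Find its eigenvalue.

-5

Compute Lv: L·(1, 6, 2) = (-5, -30, -10).
Since Lv = λv, compare component 1: -5 = λ·1, so λ = -5.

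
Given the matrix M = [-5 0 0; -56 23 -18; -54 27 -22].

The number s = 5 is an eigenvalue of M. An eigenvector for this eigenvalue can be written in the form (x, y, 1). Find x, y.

We need (M - 5I)v = 0.
M - 5I = [[-10, 0, 0], [-56, 18, -18], [-54, 27, -27]].
Row 1: (-10)·x + (0)·y + (0)·1 = 0
Row 2: (-56)·x + (18)·y + (-18)·1 = 0
Row 3: (-54)·x + (27)·y + (-27)·1 = 0
Solving gives x = 0, y = 1.
Check: M·(0, 1, 1) = (0, 5, 5) = 5·(0, 1, 1).

0, 1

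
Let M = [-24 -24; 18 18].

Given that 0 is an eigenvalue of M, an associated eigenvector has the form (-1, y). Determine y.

We need (M)v = 0.
M = [[-24, -24], [18, 18]].
Row 1: (-24)·-1 + (-24)·y = 0
Row 2: (18)·-1 + (18)·y = 0
Solving gives y = 1.
Check: M·(-1, 1) = (0, 0) = 0·(-1, 1).

1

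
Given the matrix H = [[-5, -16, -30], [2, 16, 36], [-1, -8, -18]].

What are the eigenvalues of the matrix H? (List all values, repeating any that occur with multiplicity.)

-4, -3, 0

Compute the characteristic polynomial p(λ) = det(λI - H).
Cofactor expansion gives p(λ) = λ^3 + 7λ^2 + 12λ.
Since p(-3) = 0, λ = -3 is a root.
Factor out (λ + 3): p(λ) = (λ + 3)·(λ^2 + 4λ).
The quadratic factors as (λ + 4)·λ.
Eigenvalues: -4, -3, 0.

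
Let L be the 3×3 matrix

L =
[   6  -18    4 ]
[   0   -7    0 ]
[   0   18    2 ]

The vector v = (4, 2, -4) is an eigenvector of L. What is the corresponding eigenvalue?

Compute Lv: L·(4, 2, -4) = (-28, -14, 28).
Since Lv = λv, compare component 1: -28 = λ·4, so λ = -7.

-7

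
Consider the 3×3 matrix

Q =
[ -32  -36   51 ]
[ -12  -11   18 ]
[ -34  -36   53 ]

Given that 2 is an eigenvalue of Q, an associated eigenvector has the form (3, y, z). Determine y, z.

0, 2

We need (Q - 2I)v = 0.
Q - 2I = [[-34, -36, 51], [-12, -13, 18], [-34, -36, 51]].
Row 1: (-34)·3 + (-36)·y + (51)·z = 0
Row 2: (-12)·3 + (-13)·y + (18)·z = 0
Row 3: (-34)·3 + (-36)·y + (51)·z = 0
Solving gives y = 0, z = 2.
Check: Q·(3, 0, 2) = (6, 0, 4) = 2·(3, 0, 2).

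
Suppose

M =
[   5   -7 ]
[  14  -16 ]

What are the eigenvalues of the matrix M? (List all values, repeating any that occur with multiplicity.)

det(M - λI) = (5 - λ)(-16 - λ) - (-7)·(14) = λ^2 + 11λ + 18.
This factors as (λ + 9)·(λ + 2) = 0.
Eigenvalues: -9, -2.

-9, -2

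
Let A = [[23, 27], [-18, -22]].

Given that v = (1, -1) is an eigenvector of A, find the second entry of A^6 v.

First find the eigenvalue: Av = (-4, 4) = -4·(1, -1), so λ = -4.
Then A^6 v = λ^6·v = (-4)^6·(1, -1) = 4096·(1, -1) = (4096, -4096).

-4096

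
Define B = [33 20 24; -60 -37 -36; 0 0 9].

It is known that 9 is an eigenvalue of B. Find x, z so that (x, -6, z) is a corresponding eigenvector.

4, 1

We need (B - 9I)v = 0.
B - 9I = [[24, 20, 24], [-60, -46, -36], [0, 0, 0]].
Row 1: (24)·x + (20)·-6 + (24)·z = 0
Row 2: (-60)·x + (-46)·-6 + (-36)·z = 0
Row 3: (0)·x + (0)·-6 + (0)·z = 0
Solving gives x = 4, z = 1.
Check: B·(4, -6, 1) = (36, -54, 9) = 9·(4, -6, 1).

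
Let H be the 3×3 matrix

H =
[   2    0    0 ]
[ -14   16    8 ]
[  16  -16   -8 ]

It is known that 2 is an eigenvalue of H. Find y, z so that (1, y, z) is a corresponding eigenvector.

We need (H - 2I)v = 0.
H - 2I = [[0, 0, 0], [-14, 14, 8], [16, -16, -10]].
Row 1: (0)·1 + (0)·y + (0)·z = 0
Row 2: (-14)·1 + (14)·y + (8)·z = 0
Row 3: (16)·1 + (-16)·y + (-10)·z = 0
Solving gives y = 1, z = 0.
Check: H·(1, 1, 0) = (2, 2, 0) = 2·(1, 1, 0).

1, 0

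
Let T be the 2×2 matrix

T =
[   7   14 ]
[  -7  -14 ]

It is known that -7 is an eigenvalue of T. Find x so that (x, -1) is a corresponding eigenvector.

1

We need (T + 7I)v = 0.
T + 7I = [[14, 14], [-7, -7]].
Row 1: (14)·x + (14)·-1 = 0
Row 2: (-7)·x + (-7)·-1 = 0
Solving gives x = 1.
Check: T·(1, -1) = (-7, 7) = -7·(1, -1).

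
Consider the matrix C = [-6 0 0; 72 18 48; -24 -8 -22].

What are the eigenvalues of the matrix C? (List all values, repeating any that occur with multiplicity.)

-6, -6, 2

Set up det(rI - C) = 0.
Expanding the 3×3 determinant: p(r) = r^3 + 10r^2 + 12r - 72.
Rational-root test: r = 2 gives p(2) = 0.
Dividing by (r - 2) leaves r^2 + 12r + 36.
The quadratic factor is (r + 6)^2.
Eigenvalues: -6, -6, 2.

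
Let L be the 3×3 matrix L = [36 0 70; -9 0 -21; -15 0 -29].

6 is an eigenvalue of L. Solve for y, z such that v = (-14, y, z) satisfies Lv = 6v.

We need (L - 6I)v = 0.
L - 6I = [[30, 0, 70], [-9, -6, -21], [-15, 0, -35]].
Row 1: (30)·-14 + (0)·y + (70)·z = 0
Row 2: (-9)·-14 + (-6)·y + (-21)·z = 0
Row 3: (-15)·-14 + (0)·y + (-35)·z = 0
Solving gives y = 0, z = 6.
Check: L·(-14, 0, 6) = (-84, 0, 36) = 6·(-14, 0, 6).

0, 6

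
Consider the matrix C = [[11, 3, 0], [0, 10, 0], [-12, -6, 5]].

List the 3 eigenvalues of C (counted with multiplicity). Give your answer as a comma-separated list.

5, 10, 11

Compute the characteristic polynomial p(s) = det(sI - C).
Expanding along the first row, p(s) = s^3 - 26s^2 + 215s - 550.
Rational-root test: s = 10 gives p(10) = 0.
Factor out (s - 10): p(s) = (s - 10)·(s^2 - 16s + 55).
The quadratic factors as (s - 5)·(s - 11).
Eigenvalues: 5, 10, 11.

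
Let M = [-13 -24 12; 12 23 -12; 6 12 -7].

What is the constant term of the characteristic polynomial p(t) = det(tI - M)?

-5

p(0) = det(0·I − M) = det(−M) = (−1)^3·det(M).
det(M) = 5, so p(0) = -5.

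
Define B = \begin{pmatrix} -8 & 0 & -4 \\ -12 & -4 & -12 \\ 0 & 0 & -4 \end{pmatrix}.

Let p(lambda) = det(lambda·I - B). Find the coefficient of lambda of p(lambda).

p(lambda) = lambda^3 + 16·lambda^2 + 80·lambda + 128.
The coefficient of lambda is 80.

80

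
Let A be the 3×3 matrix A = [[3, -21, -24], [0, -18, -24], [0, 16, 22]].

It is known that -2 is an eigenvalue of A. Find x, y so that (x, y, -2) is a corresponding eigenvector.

We need (A + 2I)v = 0.
A + 2I = [[5, -21, -24], [0, -16, -24], [0, 16, 24]].
Row 1: (5)·x + (-21)·y + (-24)·-2 = 0
Row 2: (0)·x + (-16)·y + (-24)·-2 = 0
Row 3: (0)·x + (16)·y + (24)·-2 = 0
Solving gives x = 3, y = 3.
Check: A·(3, 3, -2) = (-6, -6, 4) = -2·(3, 3, -2).

3, 3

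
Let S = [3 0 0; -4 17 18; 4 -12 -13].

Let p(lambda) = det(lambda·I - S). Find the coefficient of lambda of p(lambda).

7

p(lambda) = lambda^3 - 7·lambda^2 + 7·lambda + 15.
The coefficient of lambda is 7.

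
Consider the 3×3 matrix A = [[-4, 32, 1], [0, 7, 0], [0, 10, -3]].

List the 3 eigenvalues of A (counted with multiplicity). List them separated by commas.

Set up det(sI - A) = 0.
Expanding along the first row, p(s) = s^3 - 37s - 84.
Rational-root test: s = 7 gives p(7) = 0.
Dividing by (s - 7) leaves s^2 + 7s + 12.
The quadratic factors as (s + 4)·(s + 3).
Eigenvalues: -4, -3, 7.

-4, -3, 7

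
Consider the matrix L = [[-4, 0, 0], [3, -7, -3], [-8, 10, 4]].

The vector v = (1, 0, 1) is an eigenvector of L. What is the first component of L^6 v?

First find the eigenvalue: Lv = (-4, 0, -4) = -4·(1, 0, 1), so λ = -4.
Then L^6 v = λ^6·v = (-4)^6·(1, 0, 1) = 4096·(1, 0, 1) = (4096, 0, 4096).

4096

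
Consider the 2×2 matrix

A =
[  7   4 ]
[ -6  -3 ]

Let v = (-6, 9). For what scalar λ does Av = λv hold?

Compute Av: A·(-6, 9) = (-6, 9).
Since Av = λv, compare component 1: -6 = λ·-6, so λ = 1.

1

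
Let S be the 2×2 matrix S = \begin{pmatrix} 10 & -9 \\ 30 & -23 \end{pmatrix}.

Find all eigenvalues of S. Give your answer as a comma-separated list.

det(S - μI) = (10 - μ)(-23 - μ) - (-9)·(30) = μ^2 + 13μ + 40.
This factors as (μ + 8)·(μ + 5) = 0.
Eigenvalues: -8, -5.

-8, -5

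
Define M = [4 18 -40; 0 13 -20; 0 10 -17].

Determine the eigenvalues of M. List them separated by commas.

-7, 3, 4

The characteristic polynomial is p(s) = det(sI - M).
Expanding the 3×3 determinant: p(s) = s^3 - 37s + 84.
Since p(3) = 0, s = 3 is a root.
Factor out (s - 3): p(s) = (s - 3)·(s^2 + 3s - 28).
The quadratic factors as (s + 7)·(s - 4).
Eigenvalues: -7, 3, 4.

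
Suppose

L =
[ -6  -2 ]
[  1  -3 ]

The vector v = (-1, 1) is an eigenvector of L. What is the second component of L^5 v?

-1024

First find the eigenvalue: Lv = (4, -4) = -4·(-1, 1), so λ = -4.
Then L^5 v = λ^5·v = (-4)^5·(-1, 1) = -1024·(-1, 1) = (1024, -1024).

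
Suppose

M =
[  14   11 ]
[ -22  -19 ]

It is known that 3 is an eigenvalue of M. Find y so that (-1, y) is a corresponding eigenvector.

1

We need (M - 3I)v = 0.
M - 3I = [[11, 11], [-22, -22]].
Row 1: (11)·-1 + (11)·y = 0
Row 2: (-22)·-1 + (-22)·y = 0
Solving gives y = 1.
Check: M·(-1, 1) = (-3, 3) = 3·(-1, 1).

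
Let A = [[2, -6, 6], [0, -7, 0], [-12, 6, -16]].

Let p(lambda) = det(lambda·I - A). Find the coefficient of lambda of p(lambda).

p(lambda) = lambda^3 + 21·lambda^2 + 138·lambda + 280.
The coefficient of lambda is 138.

138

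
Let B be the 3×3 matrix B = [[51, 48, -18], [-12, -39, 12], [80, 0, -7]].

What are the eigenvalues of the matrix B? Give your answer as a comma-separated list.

The characteristic polynomial is p(s) = det(sI - B).
Cofactor expansion gives p(s) = s^3 - 5s^2 - 57s + 189.
Since p(9) = 0, s = 9 is a root.
Dividing by (s - 9) leaves s^2 + 4s - 21.
The quadratic factors as (s + 7)·(s - 3).
Eigenvalues: -7, 3, 9.

-7, 3, 9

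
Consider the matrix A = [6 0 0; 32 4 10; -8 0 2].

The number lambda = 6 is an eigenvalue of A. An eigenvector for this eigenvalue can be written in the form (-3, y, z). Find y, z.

-18, 6

We need (A - 6I)v = 0.
A - 6I = [[0, 0, 0], [32, -2, 10], [-8, 0, -4]].
Row 1: (0)·-3 + (0)·y + (0)·z = 0
Row 2: (32)·-3 + (-2)·y + (10)·z = 0
Row 3: (-8)·-3 + (0)·y + (-4)·z = 0
Solving gives y = -18, z = 6.
Check: A·(-3, -18, 6) = (-18, -108, 36) = 6·(-3, -18, 6).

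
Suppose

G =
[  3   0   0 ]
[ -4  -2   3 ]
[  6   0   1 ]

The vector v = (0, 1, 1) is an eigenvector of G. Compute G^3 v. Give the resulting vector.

First find the eigenvalue: Gv = (0, 1, 1) = 1·(0, 1, 1), so λ = 1.
Then G^3 v = λ^3·v = 1^3·(0, 1, 1) = 1·(0, 1, 1) = (0, 1, 1).

(0, 1, 1)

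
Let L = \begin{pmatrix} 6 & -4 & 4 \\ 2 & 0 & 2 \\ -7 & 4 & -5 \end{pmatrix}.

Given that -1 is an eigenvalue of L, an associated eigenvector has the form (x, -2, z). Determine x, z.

We need (L + 1I)v = 0.
L + 1I = [[7, -4, 4], [2, 1, 2], [-7, 4, -4]].
Row 1: (7)·x + (-4)·-2 + (4)·z = 0
Row 2: (2)·x + (1)·-2 + (2)·z = 0
Row 3: (-7)·x + (4)·-2 + (-4)·z = 0
Solving gives x = -4, z = 5.
Check: L·(-4, -2, 5) = (4, 2, -5) = -1·(-4, -2, 5).

-4, 5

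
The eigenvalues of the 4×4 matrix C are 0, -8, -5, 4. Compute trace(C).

-9

trace(C) is the sum of the eigenvalues: (0) + (-8) + (-5) + (4) = -9.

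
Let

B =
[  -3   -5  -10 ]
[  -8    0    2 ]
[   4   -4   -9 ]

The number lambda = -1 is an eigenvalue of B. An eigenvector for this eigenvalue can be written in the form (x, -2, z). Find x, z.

0, 1

We need (B + 1I)v = 0.
B + 1I = [[-2, -5, -10], [-8, 1, 2], [4, -4, -8]].
Row 1: (-2)·x + (-5)·-2 + (-10)·z = 0
Row 2: (-8)·x + (1)·-2 + (2)·z = 0
Row 3: (4)·x + (-4)·-2 + (-8)·z = 0
Solving gives x = 0, z = 1.
Check: B·(0, -2, 1) = (0, 2, -1) = -1·(0, -2, 1).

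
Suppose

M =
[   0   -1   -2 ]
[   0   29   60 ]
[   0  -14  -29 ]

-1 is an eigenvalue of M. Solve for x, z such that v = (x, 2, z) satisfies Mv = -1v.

0, -1

We need (M + 1I)v = 0.
M + 1I = [[1, -1, -2], [0, 30, 60], [0, -14, -28]].
Row 1: (1)·x + (-1)·2 + (-2)·z = 0
Row 2: (0)·x + (30)·2 + (60)·z = 0
Row 3: (0)·x + (-14)·2 + (-28)·z = 0
Solving gives x = 0, z = -1.
Check: M·(0, 2, -1) = (0, -2, 1) = -1·(0, 2, -1).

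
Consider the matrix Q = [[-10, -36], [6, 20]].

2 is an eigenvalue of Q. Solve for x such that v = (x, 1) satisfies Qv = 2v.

We need (Q - 2I)v = 0.
Q - 2I = [[-12, -36], [6, 18]].
Row 1: (-12)·x + (-36)·1 = 0
Row 2: (6)·x + (18)·1 = 0
Solving gives x = -3.
Check: Q·(-3, 1) = (-6, 2) = 2·(-3, 1).

-3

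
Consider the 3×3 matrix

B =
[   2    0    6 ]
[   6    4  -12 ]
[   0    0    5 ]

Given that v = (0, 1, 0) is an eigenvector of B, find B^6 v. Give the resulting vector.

First find the eigenvalue: Bv = (0, 4, 0) = 4·(0, 1, 0), so λ = 4.
Then B^6 v = λ^6·v = 4^6·(0, 1, 0) = 4096·(0, 1, 0) = (0, 4096, 0).

(0, 4096, 0)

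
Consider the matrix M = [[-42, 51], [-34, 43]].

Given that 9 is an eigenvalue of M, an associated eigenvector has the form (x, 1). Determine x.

1

We need (M - 9I)v = 0.
M - 9I = [[-51, 51], [-34, 34]].
Row 1: (-51)·x + (51)·1 = 0
Row 2: (-34)·x + (34)·1 = 0
Solving gives x = 1.
Check: M·(1, 1) = (9, 9) = 9·(1, 1).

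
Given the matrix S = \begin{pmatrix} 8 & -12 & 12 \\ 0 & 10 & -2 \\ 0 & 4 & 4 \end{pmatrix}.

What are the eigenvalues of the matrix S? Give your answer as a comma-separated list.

The characteristic polynomial is p(λ) = det(λI - S).
Cofactor expansion gives p(λ) = λ^3 - 22λ^2 + 160λ - 384.
Rational-root test: λ = 8 gives p(8) = 0.
Dividing by (λ - 8) leaves λ^2 - 14λ + 48.
The quadratic factors as (λ - 6)·(λ - 8).
Eigenvalues: 6, 8, 8.

6, 8, 8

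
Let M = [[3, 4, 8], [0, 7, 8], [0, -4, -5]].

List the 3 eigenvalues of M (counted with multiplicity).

The characteristic polynomial is p(s) = det(sI - M).
Expanding the 3×3 determinant: p(s) = s^3 - 5s^2 + 3s + 9.
Since p(-1) = 0, s = -1 is a root.
Dividing by (s + 1) leaves s^2 - 6s + 9.
The quadratic factor is (s - 3)^2.
Eigenvalues: -1, 3, 3.

-1, 3, 3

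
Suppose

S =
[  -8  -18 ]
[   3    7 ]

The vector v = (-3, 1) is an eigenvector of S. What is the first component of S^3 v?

24

First find the eigenvalue: Sv = (6, -2) = -2·(-3, 1), so λ = -2.
Then S^3 v = λ^3·v = (-2)^3·(-3, 1) = -8·(-3, 1) = (24, -8).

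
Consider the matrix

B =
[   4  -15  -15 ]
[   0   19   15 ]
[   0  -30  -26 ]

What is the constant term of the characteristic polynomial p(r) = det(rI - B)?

p(0) = det(0·I − B) = det(−B) = (−1)^3·det(B).
det(B) = -176, so p(0) = 176.

176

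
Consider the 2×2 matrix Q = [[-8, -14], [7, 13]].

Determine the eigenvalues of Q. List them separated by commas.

-1, 6

det(Q - sI) = (-8 - s)(13 - s) - (-14)·(7) = s^2 - 5s - 6.
This factors as (s + 1)·(s - 6) = 0.
Eigenvalues: -1, 6.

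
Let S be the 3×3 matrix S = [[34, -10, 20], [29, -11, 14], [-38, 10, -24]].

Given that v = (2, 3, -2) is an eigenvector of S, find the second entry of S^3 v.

First find the eigenvalue: Sv = (-2, -3, 2) = -1·(2, 3, -2), so λ = -1.
Then S^3 v = λ^3·v = (-1)^3·(2, 3, -2) = -1·(2, 3, -2) = (-2, -3, 2).

-3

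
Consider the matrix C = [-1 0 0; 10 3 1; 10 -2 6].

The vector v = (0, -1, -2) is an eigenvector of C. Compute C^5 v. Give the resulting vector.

(0, -3125, -6250)

First find the eigenvalue: Cv = (0, -5, -10) = 5·(0, -1, -2), so λ = 5.
Then C^5 v = λ^5·v = 5^5·(0, -1, -2) = 3125·(0, -1, -2) = (0, -3125, -6250).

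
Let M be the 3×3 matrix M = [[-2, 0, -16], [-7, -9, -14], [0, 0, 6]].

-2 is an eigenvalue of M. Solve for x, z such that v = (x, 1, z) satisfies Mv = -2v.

-1, 0

We need (M + 2I)v = 0.
M + 2I = [[0, 0, -16], [-7, -7, -14], [0, 0, 8]].
Row 1: (0)·x + (0)·1 + (-16)·z = 0
Row 2: (-7)·x + (-7)·1 + (-14)·z = 0
Row 3: (0)·x + (0)·1 + (8)·z = 0
Solving gives x = -1, z = 0.
Check: M·(-1, 1, 0) = (2, -2, 0) = -2·(-1, 1, 0).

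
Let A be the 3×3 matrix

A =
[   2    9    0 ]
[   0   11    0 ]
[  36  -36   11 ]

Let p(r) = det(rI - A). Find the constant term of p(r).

-242

p(r) = r^3 - 24r^2 + 165r - 242.
The constant term is -242.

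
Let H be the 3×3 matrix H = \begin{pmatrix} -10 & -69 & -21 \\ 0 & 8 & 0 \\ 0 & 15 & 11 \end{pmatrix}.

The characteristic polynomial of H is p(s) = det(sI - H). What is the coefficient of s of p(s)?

p(s) = s^3 - 9s^2 - 102s + 880.
The coefficient of s is -102.

-102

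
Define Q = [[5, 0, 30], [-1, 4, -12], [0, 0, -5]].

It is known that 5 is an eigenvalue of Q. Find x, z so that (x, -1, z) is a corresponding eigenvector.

We need (Q - 5I)v = 0.
Q - 5I = [[0, 0, 30], [-1, -1, -12], [0, 0, -10]].
Row 1: (0)·x + (0)·-1 + (30)·z = 0
Row 2: (-1)·x + (-1)·-1 + (-12)·z = 0
Row 3: (0)·x + (0)·-1 + (-10)·z = 0
Solving gives x = 1, z = 0.
Check: Q·(1, -1, 0) = (5, -5, 0) = 5·(1, -1, 0).

1, 0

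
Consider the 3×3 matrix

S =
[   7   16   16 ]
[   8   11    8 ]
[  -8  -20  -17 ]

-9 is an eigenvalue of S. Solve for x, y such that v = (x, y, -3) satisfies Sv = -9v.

3, 0

We need (S + 9I)v = 0.
S + 9I = [[16, 16, 16], [8, 20, 8], [-8, -20, -8]].
Row 1: (16)·x + (16)·y + (16)·-3 = 0
Row 2: (8)·x + (20)·y + (8)·-3 = 0
Row 3: (-8)·x + (-20)·y + (-8)·-3 = 0
Solving gives x = 3, y = 0.
Check: S·(3, 0, -3) = (-27, 0, 27) = -9·(3, 0, -3).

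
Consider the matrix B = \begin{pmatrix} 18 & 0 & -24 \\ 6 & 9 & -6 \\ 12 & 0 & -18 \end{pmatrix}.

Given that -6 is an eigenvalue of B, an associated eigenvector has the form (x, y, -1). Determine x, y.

-1, 0

We need (B + 6I)v = 0.
B + 6I = [[24, 0, -24], [6, 15, -6], [12, 0, -12]].
Row 1: (24)·x + (0)·y + (-24)·-1 = 0
Row 2: (6)·x + (15)·y + (-6)·-1 = 0
Row 3: (12)·x + (0)·y + (-12)·-1 = 0
Solving gives x = -1, y = 0.
Check: B·(-1, 0, -1) = (6, 0, 6) = -6·(-1, 0, -1).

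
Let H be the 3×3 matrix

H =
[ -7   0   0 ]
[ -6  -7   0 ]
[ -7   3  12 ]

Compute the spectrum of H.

H is lower triangular, so its eigenvalues are the diagonal entries.
Diagonal: -7, -7, 12.

-7, -7, 12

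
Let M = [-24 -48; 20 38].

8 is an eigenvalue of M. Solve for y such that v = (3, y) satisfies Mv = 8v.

We need (M - 8I)v = 0.
M - 8I = [[-32, -48], [20, 30]].
Row 1: (-32)·3 + (-48)·y = 0
Row 2: (20)·3 + (30)·y = 0
Solving gives y = -2.
Check: M·(3, -2) = (24, -16) = 8·(3, -2).

-2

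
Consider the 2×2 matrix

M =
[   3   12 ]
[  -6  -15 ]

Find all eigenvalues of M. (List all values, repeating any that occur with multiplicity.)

-9, -3

det(M - sI) = (3 - s)(-15 - s) - (12)·(-6) = s^2 + 12s + 27.
This factors as (s + 9)·(s + 3) = 0.
Eigenvalues: -9, -3.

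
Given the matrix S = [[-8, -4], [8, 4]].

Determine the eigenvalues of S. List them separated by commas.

-4, 0

det(S - sI) = (-8 - s)(4 - s) - (-4)·(8) = s^2 + 4s.
This factors as (s + 4)·s = 0.
Eigenvalues: -4, 0.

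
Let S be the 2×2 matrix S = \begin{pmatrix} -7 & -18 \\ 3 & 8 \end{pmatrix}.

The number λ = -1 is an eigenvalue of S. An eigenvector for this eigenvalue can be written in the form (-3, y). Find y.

1

We need (S + 1I)v = 0.
S + 1I = [[-6, -18], [3, 9]].
Row 1: (-6)·-3 + (-18)·y = 0
Row 2: (3)·-3 + (9)·y = 0
Solving gives y = 1.
Check: S·(-3, 1) = (3, -1) = -1·(-3, 1).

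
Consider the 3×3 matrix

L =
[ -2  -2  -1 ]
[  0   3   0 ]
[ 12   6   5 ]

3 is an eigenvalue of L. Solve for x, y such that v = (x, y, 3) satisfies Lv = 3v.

We need (L - 3I)v = 0.
L - 3I = [[-5, -2, -1], [0, 0, 0], [12, 6, 2]].
Row 1: (-5)·x + (-2)·y + (-1)·3 = 0
Row 2: (0)·x + (0)·y + (0)·3 = 0
Row 3: (12)·x + (6)·y + (2)·3 = 0
Solving gives x = -1, y = 1.
Check: L·(-1, 1, 3) = (-3, 3, 9) = 3·(-1, 1, 3).

-1, 1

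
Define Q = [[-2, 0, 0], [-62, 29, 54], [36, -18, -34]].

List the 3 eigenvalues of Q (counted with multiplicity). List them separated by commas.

The characteristic polynomial is p(s) = det(sI - Q).
Expanding the 3×3 determinant: p(s) = s^3 + 7s^2 - 4s - 28.
Try s = -7: p(-7) = 0, so -7 is a root.
Dividing by (s + 7) leaves s^2 - 4.
The quadratic factors as (s + 2)·(s - 2).
Eigenvalues: -7, -2, 2.

-7, -2, 2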